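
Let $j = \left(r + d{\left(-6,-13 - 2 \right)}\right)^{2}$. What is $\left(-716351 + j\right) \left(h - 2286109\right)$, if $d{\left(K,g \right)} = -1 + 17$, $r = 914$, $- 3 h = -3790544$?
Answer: $- \frac{455716096867}{3} \approx -1.5191 \cdot 10^{11}$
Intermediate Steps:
$h = \frac{3790544}{3}$ ($h = \left(- \frac{1}{3}\right) \left(-3790544\right) = \frac{3790544}{3} \approx 1.2635 \cdot 10^{6}$)
$d{\left(K,g \right)} = 16$
$j = 864900$ ($j = \left(914 + 16\right)^{2} = 930^{2} = 864900$)
$\left(-716351 + j\right) \left(h - 2286109\right) = \left(-716351 + 864900\right) \left(\frac{3790544}{3} - 2286109\right) = 148549 \left(- \frac{3067783}{3}\right) = - \frac{455716096867}{3}$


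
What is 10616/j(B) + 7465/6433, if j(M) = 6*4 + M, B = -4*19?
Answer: -16976137/83629 ≈ -202.99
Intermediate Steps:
B = -76
j(M) = 24 + M
10616/j(B) + 7465/6433 = 10616/(24 - 76) + 7465/6433 = 10616/(-52) + 7465*(1/6433) = 10616*(-1/52) + 7465/6433 = -2654/13 + 7465/6433 = -16976137/83629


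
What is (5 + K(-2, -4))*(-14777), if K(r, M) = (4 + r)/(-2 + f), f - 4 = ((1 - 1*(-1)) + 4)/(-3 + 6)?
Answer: -162547/2 ≈ -81274.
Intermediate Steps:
f = 6 (f = 4 + ((1 - 1*(-1)) + 4)/(-3 + 6) = 4 + ((1 + 1) + 4)/3 = 4 + (2 + 4)*(⅓) = 4 + 6*(⅓) = 4 + 2 = 6)
K(r, M) = 1 + r/4 (K(r, M) = (4 + r)/(-2 + 6) = (4 + r)/4 = (4 + r)*(¼) = 1 + r/4)
(5 + K(-2, -4))*(-14777) = (5 + (1 + (¼)*(-2)))*(-14777) = (5 + (1 - ½))*(-14777) = (5 + ½)*(-14777) = (11/2)*(-14777) = -162547/2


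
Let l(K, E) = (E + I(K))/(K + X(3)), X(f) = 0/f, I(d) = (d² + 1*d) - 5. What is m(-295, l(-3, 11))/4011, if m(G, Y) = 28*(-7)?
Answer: -28/573 ≈ -0.048866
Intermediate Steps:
I(d) = -5 + d + d² (I(d) = (d² + d) - 5 = (d + d²) - 5 = -5 + d + d²)
X(f) = 0
l(K, E) = (-5 + E + K + K²)/K (l(K, E) = (E + (-5 + K + K²))/(K + 0) = (-5 + E + K + K²)/K)
m(G, Y) = -196
m(-295, l(-3, 11))/4011 = -196/4011 = -196*1/4011 = -28/573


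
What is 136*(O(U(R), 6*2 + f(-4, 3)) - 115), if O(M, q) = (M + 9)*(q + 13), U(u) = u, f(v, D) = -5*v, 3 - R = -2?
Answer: 70040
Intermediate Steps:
R = 5 (R = 3 - 1*(-2) = 3 + 2 = 5)
O(M, q) = (9 + M)*(13 + q)
136*(O(U(R), 6*2 + f(-4, 3)) - 115) = 136*((117 + 9*(6*2 - 5*(-4)) + 13*5 + 5*(6*2 - 5*(-4))) - 115) = 136*((117 + 9*(12 + 20) + 65 + 5*(12 + 20)) - 115) = 136*((117 + 9*32 + 65 + 5*32) - 115) = 136*((117 + 288 + 65 + 160) - 115) = 136*(630 - 115) = 136*515 = 70040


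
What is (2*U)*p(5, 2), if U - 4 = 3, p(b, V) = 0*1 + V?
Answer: 28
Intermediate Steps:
p(b, V) = V (p(b, V) = 0 + V = V)
U = 7 (U = 4 + 3 = 7)
(2*U)*p(5, 2) = (2*7)*2 = 14*2 = 28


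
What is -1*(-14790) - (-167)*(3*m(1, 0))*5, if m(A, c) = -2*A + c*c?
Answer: 9780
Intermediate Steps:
m(A, c) = c**2 - 2*A (m(A, c) = -2*A + c**2 = c**2 - 2*A)
-1*(-14790) - (-167)*(3*m(1, 0))*5 = -1*(-14790) - (-167)*(3*(0**2 - 2*1))*5 = 14790 - (-167)*(3*(0 - 2))*5 = 14790 - (-167)*(3*(-2))*5 = 14790 - (-167)*(-6*5) = 14790 - (-167)*(-30) = 14790 - 1*5010 = 14790 - 5010 = 9780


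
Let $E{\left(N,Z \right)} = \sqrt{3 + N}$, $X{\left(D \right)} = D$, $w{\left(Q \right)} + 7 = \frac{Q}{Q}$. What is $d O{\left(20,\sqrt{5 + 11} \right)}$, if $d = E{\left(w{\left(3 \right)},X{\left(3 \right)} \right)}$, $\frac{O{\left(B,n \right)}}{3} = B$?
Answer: $60 i \sqrt{3} \approx 103.92 i$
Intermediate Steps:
$w{\left(Q \right)} = -6$ ($w{\left(Q \right)} = -7 + \frac{Q}{Q} = -7 + 1 = -6$)
$O{\left(B,n \right)} = 3 B$
$d = i \sqrt{3}$ ($d = \sqrt{3 - 6} = \sqrt{-3} = i \sqrt{3} \approx 1.732 i$)
$d O{\left(20,\sqrt{5 + 11} \right)} = i \sqrt{3} \cdot 3 \cdot 20 = i \sqrt{3} \cdot 60 = 60 i \sqrt{3}$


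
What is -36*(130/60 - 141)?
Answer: 4998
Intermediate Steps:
-36*(130/60 - 141) = -36*(130*(1/60) - 141) = -36*(13/6 - 141) = -36*(-833/6) = 4998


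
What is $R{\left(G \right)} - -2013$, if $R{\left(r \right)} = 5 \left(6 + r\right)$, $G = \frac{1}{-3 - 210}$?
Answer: $\frac{435154}{213} \approx 2043.0$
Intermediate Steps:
$G = - \frac{1}{213}$ ($G = \frac{1}{-213} = - \frac{1}{213} \approx -0.0046948$)
$R{\left(r \right)} = 30 + 5 r$
$R{\left(G \right)} - -2013 = \left(30 + 5 \left(- \frac{1}{213}\right)\right) - -2013 = \left(30 - \frac{5}{213}\right) + 2013 = \frac{6385}{213} + 2013 = \frac{435154}{213}$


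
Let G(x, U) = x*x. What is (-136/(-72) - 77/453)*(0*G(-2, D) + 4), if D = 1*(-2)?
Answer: 9344/1359 ≈ 6.8756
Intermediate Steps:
D = -2
G(x, U) = x²
(-136/(-72) - 77/453)*(0*G(-2, D) + 4) = (-136/(-72) - 77/453)*(0*(-2)² + 4) = (-136*(-1/72) - 77*1/453)*(0*4 + 4) = (17/9 - 77/453)*(0 + 4) = (2336/1359)*4 = 9344/1359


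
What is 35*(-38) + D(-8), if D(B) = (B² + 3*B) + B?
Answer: -1298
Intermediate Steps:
D(B) = B² + 4*B
35*(-38) + D(-8) = 35*(-38) - 8*(4 - 8) = -1330 - 8*(-4) = -1330 + 32 = -1298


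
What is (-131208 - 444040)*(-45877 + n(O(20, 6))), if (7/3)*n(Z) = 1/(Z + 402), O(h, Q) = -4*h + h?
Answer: 10529870058280/399 ≈ 2.6391e+10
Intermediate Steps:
O(h, Q) = -3*h
n(Z) = 3/(7*(402 + Z)) (n(Z) = 3/(7*(Z + 402)) = 3/(7*(402 + Z)))
(-131208 - 444040)*(-45877 + n(O(20, 6))) = (-131208 - 444040)*(-45877 + 3/(7*(402 - 3*20))) = -575248*(-45877 + 3/(7*(402 - 60))) = -575248*(-45877 + (3/7)/342) = -575248*(-45877 + (3/7)*(1/342)) = -575248*(-45877 + 1/798) = -575248*(-36609845/798) = 10529870058280/399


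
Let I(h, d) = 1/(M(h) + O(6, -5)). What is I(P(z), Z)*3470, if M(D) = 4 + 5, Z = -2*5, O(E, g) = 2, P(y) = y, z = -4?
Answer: 3470/11 ≈ 315.45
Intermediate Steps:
Z = -10
M(D) = 9
I(h, d) = 1/11 (I(h, d) = 1/(9 + 2) = 1/11)
I(P(z), Z)*3470 = (1/11)*3470 = 3470/11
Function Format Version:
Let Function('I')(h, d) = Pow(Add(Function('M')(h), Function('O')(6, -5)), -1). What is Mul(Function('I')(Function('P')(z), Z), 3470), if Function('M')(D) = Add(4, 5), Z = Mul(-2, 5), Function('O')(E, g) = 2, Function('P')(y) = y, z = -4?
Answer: Rational(3470, 11) ≈ 315.45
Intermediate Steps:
Z = -10
Function('M')(D) = 9
Function('I')(h, d) = Rational(1, 11) (Function('I')(h, d) = Pow(Add(9, 2), -1) = Pow(11, -1) = Rational(1, 11))
Mul(Function('I')(Function('P')(z), Z), 3470) = Mul(Rational(1, 11), 3470) = Rational(3470, 11)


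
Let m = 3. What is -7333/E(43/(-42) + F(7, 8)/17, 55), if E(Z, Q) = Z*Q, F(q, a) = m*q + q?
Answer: -5235762/24475 ≈ -213.92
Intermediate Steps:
F(q, a) = 4*q (F(q, a) = 3*q + q = 4*q)
E(Z, Q) = Q*Z
-7333/E(43/(-42) + F(7, 8)/17, 55) = -7333*1/(55*(43/(-42) + (4*7)/17)) = -7333*1/(55*(43*(-1/42) + 28*(1/17))) = -7333*1/(55*(-43/42 + 28/17)) = -7333/(55*(445/714)) = -7333/24475/714 = -7333*714/24475 = -5235762/24475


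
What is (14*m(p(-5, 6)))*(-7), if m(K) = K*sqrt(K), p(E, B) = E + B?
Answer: -98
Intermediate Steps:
p(E, B) = B + E
m(K) = K**(3/2)
(14*m(p(-5, 6)))*(-7) = (14*(6 - 5)**(3/2))*(-7) = (14*1**(3/2))*(-7) = (14*1)*(-7) = 14*(-7) = -98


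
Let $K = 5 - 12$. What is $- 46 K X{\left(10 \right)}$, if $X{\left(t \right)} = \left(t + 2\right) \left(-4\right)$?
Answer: $-15456$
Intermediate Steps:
$K = -7$ ($K = 5 - 12 = -7$)
$X{\left(t \right)} = -8 - 4 t$ ($X{\left(t \right)} = \left(2 + t\right) \left(-4\right) = -8 - 4 t$)
$- 46 K X{\left(10 \right)} = \left(-46\right) \left(-7\right) \left(-8 - 40\right) = 322 \left(-8 - 40\right) = 322 \left(-48\right) = -15456$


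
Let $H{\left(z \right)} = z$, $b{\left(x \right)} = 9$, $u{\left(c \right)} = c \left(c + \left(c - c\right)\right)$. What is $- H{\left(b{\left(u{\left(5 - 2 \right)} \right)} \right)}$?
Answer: $-9$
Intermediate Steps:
$u{\left(c \right)} = c^{2}$ ($u{\left(c \right)} = c \left(c + 0\right) = c c = c^{2}$)
$- H{\left(b{\left(u{\left(5 - 2 \right)} \right)} \right)} = \left(-1\right) 9 = -9$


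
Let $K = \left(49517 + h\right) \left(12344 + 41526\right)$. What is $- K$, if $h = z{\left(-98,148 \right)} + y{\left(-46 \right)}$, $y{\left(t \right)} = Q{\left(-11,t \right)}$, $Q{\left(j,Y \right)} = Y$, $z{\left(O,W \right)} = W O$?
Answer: $-1883672290$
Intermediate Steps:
$z{\left(O,W \right)} = O W$
$y{\left(t \right)} = t$
$h = -14550$ ($h = \left(-98\right) 148 - 46 = -14504 - 46 = -14550$)
$K = 1883672290$ ($K = \left(49517 - 14550\right) \left(12344 + 41526\right) = 34967 \cdot 53870 = 1883672290$)
$- K = \left(-1\right) 1883672290 = -1883672290$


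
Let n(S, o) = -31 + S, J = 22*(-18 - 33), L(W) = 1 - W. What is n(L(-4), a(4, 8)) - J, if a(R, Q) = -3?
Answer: 1096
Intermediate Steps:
J = -1122 (J = 22*(-51) = -1122)
n(L(-4), a(4, 8)) - J = (-31 + (1 - 1*(-4))) - 1*(-1122) = (-31 + (1 + 4)) + 1122 = (-31 + 5) + 1122 = -26 + 1122 = 1096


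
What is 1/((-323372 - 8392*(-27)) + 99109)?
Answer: 1/2321 ≈ 0.00043085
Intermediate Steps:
1/((-323372 - 8392*(-27)) + 99109) = 1/((-323372 + 226584) + 99109) = 1/(-96788 + 99109) = 1/2321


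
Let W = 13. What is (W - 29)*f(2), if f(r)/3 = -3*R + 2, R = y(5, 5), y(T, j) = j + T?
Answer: 1344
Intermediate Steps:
y(T, j) = T + j
R = 10 (R = 5 + 5 = 10)
f(r) = -84 (f(r) = 3*(-3*10 + 2) = 3*(-30 + 2) = 3*(-28) = -84)
(W - 29)*f(2) = (13 - 29)*(-84) = -16*(-84) = 1344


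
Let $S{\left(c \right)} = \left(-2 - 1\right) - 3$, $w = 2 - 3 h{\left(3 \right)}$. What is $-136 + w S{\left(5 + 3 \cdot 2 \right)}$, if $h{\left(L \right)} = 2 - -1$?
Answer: $-94$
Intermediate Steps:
$h{\left(L \right)} = 3$ ($h{\left(L \right)} = 2 + 1 = 3$)
$w = -7$ ($w = 2 - 9 = -7$)
$S{\left(c \right)} = -6$ ($S{\left(c \right)} = -3 - 3 = -6$)
$-136 + w S{\left(5 + 3 \cdot 2 \right)} = -136 - -42 = -136 + 42 = -94$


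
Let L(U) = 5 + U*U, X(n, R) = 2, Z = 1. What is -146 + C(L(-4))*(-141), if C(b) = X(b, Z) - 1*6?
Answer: 418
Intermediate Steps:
L(U) = 5 + U²
C(b) = -4 (C(b) = 2 - 1*6 = 2 - 6 = -4)
-146 + C(L(-4))*(-141) = -146 - 4*(-141) = -146 + 564 = 418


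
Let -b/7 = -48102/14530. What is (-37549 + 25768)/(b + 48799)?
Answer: -85588965/354693092 ≈ -0.24130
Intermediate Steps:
b = 168357/7265 (b = -(-336714)/14530 = -7*(-24051/7265) = 168357/7265 ≈ 23.174)
(-37549 + 25768)/(b + 48799) = (-37549 + 25768)/(168357/7265 + 48799) = -11781/354693092/7265 = -11781*7265/354693092 = -85588965/354693092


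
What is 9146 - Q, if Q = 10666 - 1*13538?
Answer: 12018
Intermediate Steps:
Q = -2872 (Q = 10666 - 13538 = -2872)
9146 - Q = 9146 - 1*(-2872) = 9146 + 2872 = 12018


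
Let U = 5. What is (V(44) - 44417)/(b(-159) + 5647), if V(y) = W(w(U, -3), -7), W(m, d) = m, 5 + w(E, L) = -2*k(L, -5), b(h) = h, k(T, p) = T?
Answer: -2776/343 ≈ -8.0933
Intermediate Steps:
w(E, L) = -5 - 2*L
V(y) = 1 (V(y) = -5 - 2*(-3) = -5 + 6 = 1)
(V(44) - 44417)/(b(-159) + 5647) = (1 - 44417)/(-159 + 5647) = -44416/5488 = -44416*1/5488 = -2776/343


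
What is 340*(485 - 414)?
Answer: 24140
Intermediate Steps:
340*(485 - 414) = 340*71 = 24140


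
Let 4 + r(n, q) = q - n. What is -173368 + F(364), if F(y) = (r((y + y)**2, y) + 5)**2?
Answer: 280496111793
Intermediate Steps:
r(n, q) = -4 + q - n (r(n, q) = -4 + (q - n) = -4 + q - n)
F(y) = (1 + y - 4*y**2)**2 (F(y) = ((-4 + y - (y + y)**2) + 5)**2 = ((-4 + y - (2*y)**2) + 5)**2 = ((-4 + y - 4*y**2) + 5)**2 = (1 + y - 4*y**2)**2)
-173368 + F(364) = -173368 + (1 + 364 - 4*364**2)**2 = -173368 + (1 + 364 - 4*132496)**2 = -173368 + (1 + 364 - 529984)**2 = -173368 + (-529619)**2 = -173368 + 280496285161 = 280496111793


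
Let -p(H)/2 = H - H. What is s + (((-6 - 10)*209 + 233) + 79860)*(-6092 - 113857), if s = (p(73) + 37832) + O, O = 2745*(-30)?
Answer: -9206010319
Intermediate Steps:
p(H) = 0 (p(H) = -2*(H - H) = -2*0 = 0)
O = -82350
s = -44518 (s = (0 + 37832) - 82350 = 37832 - 82350 = -44518)
s + (((-6 - 10)*209 + 233) + 79860)*(-6092 - 113857) = -44518 + (((-6 - 10)*209 + 233) + 79860)*(-6092 - 113857) = -44518 + ((-16*209 + 233) + 79860)*(-119949) = -44518 + ((-3344 + 233) + 79860)*(-119949) = -44518 + (-3111 + 79860)*(-119949) = -44518 + 76749*(-119949) = -44518 - 9205965801 = -9206010319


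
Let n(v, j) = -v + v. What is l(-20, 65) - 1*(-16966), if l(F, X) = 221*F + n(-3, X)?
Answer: 12546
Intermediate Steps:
n(v, j) = 0
l(F, X) = 221*F (l(F, X) = 221*F + 0 = 221*F)
l(-20, 65) - 1*(-16966) = 221*(-20) - 1*(-16966) = -4420 + 16966 = 12546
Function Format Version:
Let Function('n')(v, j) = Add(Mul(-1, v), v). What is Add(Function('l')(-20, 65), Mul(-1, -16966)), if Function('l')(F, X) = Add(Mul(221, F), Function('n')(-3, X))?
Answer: 12546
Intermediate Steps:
Function('n')(v, j) = 0
Function('l')(F, X) = Mul(221, F) (Function('l')(F, X) = Add(Mul(221, F), 0) = Mul(221, F))
Add(Function('l')(-20, 65), Mul(-1, -16966)) = Add(Mul(221, -20), Mul(-1, -16966)) = Add(-4420, 16966) = 12546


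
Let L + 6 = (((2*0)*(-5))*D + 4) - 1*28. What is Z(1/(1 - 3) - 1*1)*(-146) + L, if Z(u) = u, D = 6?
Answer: 189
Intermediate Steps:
L = -30 (L = -6 + ((((2*0)*(-5))*6 + 4) - 1*28) = -6 + (((0*(-5))*6 + 4) - 28) = -6 + ((0*6 + 4) - 28) = -6 + ((0 + 4) - 28) = -6 + (4 - 28) = -6 - 24 = -30)
Z(1/(1 - 3) - 1*1)*(-146) + L = (1/(1 - 3) - 1*1)*(-146) - 30 = (1/(-2) - 1)*(-146) - 30 = (-½ - 1)*(-146) - 30 = -3/2*(-146) - 30 = 219 - 30 = 189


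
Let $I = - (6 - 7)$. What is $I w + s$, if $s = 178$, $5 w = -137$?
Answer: $\frac{753}{5} \approx 150.6$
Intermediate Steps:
$w = - \frac{137}{5}$ ($w = \frac{1}{5} \left(-137\right) = - \frac{137}{5} \approx -27.4$)
$I = 1$ ($I = \left(-1\right) \left(-1\right) = 1$)
$I w + s = 1 \left(- \frac{137}{5}\right) + 178 = - \frac{137}{5} + 178 = \frac{753}{5}$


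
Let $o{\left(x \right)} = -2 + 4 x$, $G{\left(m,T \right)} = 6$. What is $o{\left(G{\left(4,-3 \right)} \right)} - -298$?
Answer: $320$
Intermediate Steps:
$o{\left(G{\left(4,-3 \right)} \right)} - -298 = \left(-2 + 4 \cdot 6\right) - -298 = \left(-2 + 24\right) + 298 = 22 + 298 = 320$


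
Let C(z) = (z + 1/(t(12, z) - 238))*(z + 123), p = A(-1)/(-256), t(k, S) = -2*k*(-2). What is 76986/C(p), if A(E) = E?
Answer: -159769559040/346379 ≈ -4.6126e+5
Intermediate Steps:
t(k, S) = 4*k
p = 1/256 (p = -1/(-256) = -1*(-1/256) = 1/256 ≈ 0.0039063)
C(z) = (123 + z)*(-1/190 + z) (C(z) = (z + 1/(4*12 - 238))*(z + 123) = (z + 1/(48 - 238))*(123 + z) = (z + 1/(-190))*(123 + z) = (z - 1/190)*(123 + z) = (-1/190 + z)*(123 + z) = (123 + z)*(-1/190 + z))
76986/C(p) = 76986/(-123/190 + (1/256)**2 + (23369/190)*(1/256)) = 76986/(-123/190 + 1/65536 + 23369/48640) = 76986/(-1039137/6225920) = 76986*(-6225920/1039137) = -159769559040/346379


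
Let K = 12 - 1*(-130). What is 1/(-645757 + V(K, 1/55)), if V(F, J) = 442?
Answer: -1/645315 ≈ -1.5496e-6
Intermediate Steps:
K = 142 (K = 12 + 130 = 142)
1/(-645757 + V(K, 1/55)) = 1/(-645757 + 442) = 1/(-645315) = -1/645315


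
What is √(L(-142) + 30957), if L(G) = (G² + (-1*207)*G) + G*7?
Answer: √79521 ≈ 281.99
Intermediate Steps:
L(G) = G² - 200*G (L(G) = (G² - 207*G) + 7*G = G² - 200*G)
√(L(-142) + 30957) = √(-142*(-200 - 142) + 30957) = √(-142*(-342) + 30957) = √(48564 + 30957) = √79521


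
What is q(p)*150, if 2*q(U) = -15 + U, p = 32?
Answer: 1275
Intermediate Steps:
q(U) = -15/2 + U/2 (q(U) = (-15 + U)/2 = -15/2 + U/2)
q(p)*150 = (-15/2 + (½)*32)*150 = (-15/2 + 16)*150 = (17/2)*150 = 1275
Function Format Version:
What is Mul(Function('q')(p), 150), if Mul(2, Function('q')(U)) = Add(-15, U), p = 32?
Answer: 1275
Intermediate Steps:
Function('q')(U) = Add(Rational(-15, 2), Mul(Rational(1, 2), U)) (Function('q')(U) = Mul(Rational(1, 2), Add(-15, U)) = Add(Rational(-15, 2), Mul(Rational(1, 2), U)))
Mul(Function('q')(p), 150) = Mul(Add(Rational(-15, 2), Mul(Rational(1, 2), 32)), 150) = Mul(Add(Rational(-15, 2), 16), 150) = Mul(Rational(17, 2), 150) = 1275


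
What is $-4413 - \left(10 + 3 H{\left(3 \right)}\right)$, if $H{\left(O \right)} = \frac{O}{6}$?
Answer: $- \frac{8849}{2} \approx -4424.5$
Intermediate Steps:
$H{\left(O \right)} = \frac{O}{6}$ ($H{\left(O \right)} = O \frac{1}{6} = \frac{O}{6}$)
$-4413 - \left(10 + 3 H{\left(3 \right)}\right) = -4413 - \left(10 + 3 \cdot \frac{1}{6} \cdot 3\right) = -4413 - \frac{23}{2} = - \frac{8849}{2}$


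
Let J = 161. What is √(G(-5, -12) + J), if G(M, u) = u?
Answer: √149 ≈ 12.207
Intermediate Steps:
√(G(-5, -12) + J) = √(-12 + 161) = √149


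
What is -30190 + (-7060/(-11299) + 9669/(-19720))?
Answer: -6726793520031/222816280 ≈ -30190.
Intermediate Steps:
-30190 + (-7060/(-11299) + 9669/(-19720)) = -30190 + (-7060*(-1/11299) + 9669*(-1/19720)) = -30190 + (7060/11299 - 9669/19720) = -30190 + 29973169/222816280 = -6726793520031/222816280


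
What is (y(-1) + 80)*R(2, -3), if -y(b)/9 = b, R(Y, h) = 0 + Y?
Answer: 178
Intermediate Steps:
R(Y, h) = Y
y(b) = -9*b
(y(-1) + 80)*R(2, -3) = (-9*(-1) + 80)*2 = (9 + 80)*2 = 89*2 = 178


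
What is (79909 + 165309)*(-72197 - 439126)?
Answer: -125385603414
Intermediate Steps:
(79909 + 165309)*(-72197 - 439126) = 245218*(-511323) = -125385603414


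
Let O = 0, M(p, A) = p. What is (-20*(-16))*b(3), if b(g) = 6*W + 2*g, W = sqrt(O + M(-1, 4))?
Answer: 1920 + 1920*I ≈ 1920.0 + 1920.0*I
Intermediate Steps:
W = I (W = sqrt(0 - 1) = sqrt(-1) = I ≈ 1.0*I)
b(g) = 2*g + 6*I (b(g) = 6*I + 2*g = 2*g + 6*I)
(-20*(-16))*b(3) = (-20*(-16))*(2*3 + 6*I) = 320*(6 + 6*I) = 1920 + 1920*I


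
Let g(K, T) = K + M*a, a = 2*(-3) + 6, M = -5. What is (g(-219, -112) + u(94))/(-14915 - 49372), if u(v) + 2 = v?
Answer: 127/64287 ≈ 0.0019755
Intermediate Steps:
u(v) = -2 + v
a = 0 (a = -6 + 6 = 0)
g(K, T) = K (g(K, T) = K - 5*0 = K + 0 = K)
(g(-219, -112) + u(94))/(-14915 - 49372) = (-219 + (-2 + 94))/(-14915 - 49372) = (-219 + 92)/(-64287) = -127*(-1/64287) = 127/64287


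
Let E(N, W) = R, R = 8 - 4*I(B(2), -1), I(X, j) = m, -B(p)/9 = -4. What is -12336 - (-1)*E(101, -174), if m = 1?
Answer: -12332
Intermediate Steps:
B(p) = 36 (B(p) = -9*(-4) = 36)
I(X, j) = 1
R = 4 (R = 8 - 4*1 = 8 - 4 = 4)
E(N, W) = 4
-12336 - (-1)*E(101, -174) = -12336 - (-1)*4 = -12336 - 1*(-4) = -12336 + 4 = -12332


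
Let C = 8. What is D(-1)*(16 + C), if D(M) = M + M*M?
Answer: 0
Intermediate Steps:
D(M) = M + M²
D(-1)*(16 + C) = (-(1 - 1))*(16 + 8) = -1*0*24 = 0*24 = 0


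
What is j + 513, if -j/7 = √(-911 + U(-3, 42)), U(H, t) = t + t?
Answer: 513 - 7*I*√827 ≈ 513.0 - 201.3*I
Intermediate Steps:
U(H, t) = 2*t
j = -7*I*√827 (j = -7*√(-911 + 2*42) = -7*√(-911 + 84) = -7*I*√827 ≈ -201.3*I)
j + 513 = -7*I*√827 + 513 = 513 - 7*I*√827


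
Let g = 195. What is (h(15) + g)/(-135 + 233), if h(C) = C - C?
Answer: 195/98 ≈ 1.9898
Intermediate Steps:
h(C) = 0
(h(15) + g)/(-135 + 233) = (0 + 195)/(-135 + 233) = 195/98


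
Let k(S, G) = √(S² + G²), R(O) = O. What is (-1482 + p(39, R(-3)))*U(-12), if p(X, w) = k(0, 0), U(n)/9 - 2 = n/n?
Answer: -40014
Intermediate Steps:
U(n) = 27 (U(n) = 18 + 9*(n/n) = 18 + 9*1 = 18 + 9 = 27)
k(S, G) = √(G² + S²)
p(X, w) = 0 (p(X, w) = √(0² + 0²) = √(0 + 0) = √0 = 0)
(-1482 + p(39, R(-3)))*U(-12) = (-1482 + 0)*27 = -1482*27 = -40014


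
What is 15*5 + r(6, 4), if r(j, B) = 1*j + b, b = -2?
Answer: 79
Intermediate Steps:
r(j, B) = -2 + j (r(j, B) = 1*j - 2 = j - 2 = -2 + j)
15*5 + r(6, 4) = 15*5 + (-2 + 6) = 75 + 4 = 79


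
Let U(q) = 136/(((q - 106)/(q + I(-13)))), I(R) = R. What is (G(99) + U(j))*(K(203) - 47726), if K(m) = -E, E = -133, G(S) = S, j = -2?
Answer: -50496173/9 ≈ -5.6107e+6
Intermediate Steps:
K(m) = 133 (K(m) = -1*(-133) = 133)
U(q) = 136*(-13 + q)/(-106 + q) (U(q) = 136/(((q - 106)/(q - 13))) = 136/(((-106 + q)/(-13 + q))) = 136*((-13 + q)/(-106 + q)) = 136*(-13 + q)/(-106 + q))
(G(99) + U(j))*(K(203) - 47726) = (99 + 136*(-13 - 2)/(-106 - 2))*(133 - 47726) = (99 + 136*(-15)/(-108))*(-47593) = (99 + 136*(-1/108)*(-15))*(-47593) = (99 + 170/9)*(-47593) = (1061/9)*(-47593) = -50496173/9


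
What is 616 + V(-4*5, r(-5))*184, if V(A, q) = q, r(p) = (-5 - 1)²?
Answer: 7240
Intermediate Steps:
r(p) = 36 (r(p) = (-6)² = 36)
616 + V(-4*5, r(-5))*184 = 616 + 36*184 = 616 + 6624 = 7240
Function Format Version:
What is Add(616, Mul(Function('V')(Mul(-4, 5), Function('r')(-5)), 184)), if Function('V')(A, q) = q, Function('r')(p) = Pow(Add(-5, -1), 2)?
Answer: 7240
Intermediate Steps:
Function('r')(p) = 36 (Function('r')(p) = Pow(-6, 2) = 36)
Add(616, Mul(Function('V')(Mul(-4, 5), Function('r')(-5)), 184)) = Add(616, Mul(36, 184)) = Add(616, 6624) = 7240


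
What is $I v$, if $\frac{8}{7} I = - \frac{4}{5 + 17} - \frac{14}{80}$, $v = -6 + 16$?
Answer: $- \frac{1099}{352} \approx -3.1222$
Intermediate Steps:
$v = 10$
$I = - \frac{1099}{3520}$ ($I = \frac{7 \left(- \frac{4}{5 + 17} - \frac{14}{80}\right)}{8} = \frac{7 \left(- \frac{4}{22} - \frac{7}{40}\right)}{8} = \frac{7 \left(\left(-4\right) \frac{1}{22} - \frac{7}{40}\right)}{8} = \frac{7 \left(- \frac{2}{11} - \frac{7}{40}\right)}{8} = \frac{7}{8} \left(- \frac{157}{440}\right) = - \frac{1099}{3520} \approx -0.31222$)
$I v = \left(- \frac{1099}{3520}\right) 10 = - \frac{1099}{352}$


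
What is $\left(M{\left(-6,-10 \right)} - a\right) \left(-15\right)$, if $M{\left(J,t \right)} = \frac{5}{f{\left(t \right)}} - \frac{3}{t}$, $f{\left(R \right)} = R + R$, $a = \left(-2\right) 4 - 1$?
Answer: $- \frac{543}{4} \approx -135.75$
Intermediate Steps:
$a = -9$ ($a = -8 - 1 = -9$)
$f{\left(R \right)} = 2 R$
$M{\left(J,t \right)} = - \frac{1}{2 t}$ ($M{\left(J,t \right)} = \frac{5}{2 t} - \frac{3}{t} = - \frac{1}{2 t}$)
$\left(M{\left(-6,-10 \right)} - a\right) \left(-15\right) = \left(- \frac{1}{2 \left(-10\right)} - -9\right) \left(-15\right) = \left(\left(- \frac{1}{2}\right) \left(- \frac{1}{10}\right) + 9\right) \left(-15\right) = \left(\frac{1}{20} + 9\right) \left(-15\right) = \frac{181}{20} \left(-15\right) = - \frac{543}{4}$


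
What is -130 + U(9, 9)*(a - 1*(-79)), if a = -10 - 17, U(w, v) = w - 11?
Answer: -234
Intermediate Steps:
U(w, v) = -11 + w
a = -27
-130 + U(9, 9)*(a - 1*(-79)) = -130 + (-11 + 9)*(-27 - 1*(-79)) = -130 - 2*(-27 + 79) = -130 - 2*52 = -130 - 104 = -234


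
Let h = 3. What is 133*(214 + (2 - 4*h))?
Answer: 27132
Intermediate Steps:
133*(214 + (2 - 4*h)) = 133*(214 + (2 - 4*3)) = 133*(214 + (2 - 12)) = 133*(214 - 10) = 133*204 = 27132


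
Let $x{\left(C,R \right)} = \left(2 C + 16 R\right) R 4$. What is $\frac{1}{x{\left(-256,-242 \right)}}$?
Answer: $\frac{1}{4243712} \approx 2.3564 \cdot 10^{-7}$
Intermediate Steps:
$x{\left(C,R \right)} = 4 R \left(2 C + 16 R\right)$ ($x{\left(C,R \right)} = \left(2 C + 16 R\right) 4 R = 4 R \left(2 C + 16 R\right)$)
$\frac{1}{x{\left(-256,-242 \right)}} = \frac{1}{8 \left(-242\right) \left(-256 + 8 \left(-242\right)\right)} = \frac{1}{8 \left(-242\right) \left(-256 - 1936\right)} = \frac{1}{8 \left(-242\right) \left(-2192\right)} = \frac{1}{4243712}$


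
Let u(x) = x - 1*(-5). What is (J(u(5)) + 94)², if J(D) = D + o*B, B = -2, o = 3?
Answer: 9604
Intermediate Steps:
u(x) = 5 + x (u(x) = x + 5 = 5 + x)
J(D) = -6 + D (J(D) = D + 3*(-2) = D - 6 = -6 + D)
(J(u(5)) + 94)² = ((-6 + (5 + 5)) + 94)² = ((-6 + 10) + 94)² = (4 + 94)² = 98² = 9604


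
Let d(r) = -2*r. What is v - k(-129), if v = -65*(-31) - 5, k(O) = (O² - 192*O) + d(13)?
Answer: -39373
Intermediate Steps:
k(O) = -26 + O² - 192*O (k(O) = (O² - 192*O) - 2*13 = (O² - 192*O) - 26 = -26 + O² - 192*O)
v = 2010 (v = 2015 - 5 = 2010)
v - k(-129) = 2010 - (-26 + (-129)² - 192*(-129)) = 2010 - (-26 + 16641 + 24768) = 2010 - 1*41383 = 2010 - 41383 = -39373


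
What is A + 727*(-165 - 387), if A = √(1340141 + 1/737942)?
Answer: -401304 + √729785032522244266/737942 ≈ -4.0015e+5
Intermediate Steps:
A = √729785032522244266/737942 (A = √(1340141 + 1/737942) = √(988946329823/737942) = √729785032522244266/737942 ≈ 1157.6)
A + 727*(-165 - 387) = √729785032522244266/737942 + 727*(-165 - 387) = √729785032522244266/737942 + 727*(-552) = √729785032522244266/737942 - 401304 = -401304 + √729785032522244266/737942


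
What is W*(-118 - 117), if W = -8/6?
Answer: 940/3 ≈ 313.33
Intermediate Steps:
W = -4/3 (W = -8*1/6 = -4/3 ≈ -1.3333)
W*(-118 - 117) = -4*(-118 - 117)/3 = -4/3*(-235) = 940/3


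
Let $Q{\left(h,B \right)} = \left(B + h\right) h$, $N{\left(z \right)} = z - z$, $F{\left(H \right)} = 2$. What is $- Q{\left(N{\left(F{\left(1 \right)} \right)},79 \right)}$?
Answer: $0$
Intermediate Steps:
$N{\left(z \right)} = 0$
$Q{\left(h,B \right)} = h \left(B + h\right)$
$- Q{\left(N{\left(F{\left(1 \right)} \right)},79 \right)} = - 0 \left(79 + 0\right) = - 0 \cdot 79 = \left(-1\right) 0 = 0$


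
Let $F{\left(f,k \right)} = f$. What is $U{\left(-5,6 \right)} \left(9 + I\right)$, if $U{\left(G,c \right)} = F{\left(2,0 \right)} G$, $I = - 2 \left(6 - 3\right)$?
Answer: $-30$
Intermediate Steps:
$I = -6$ ($I = \left(-2\right) 3 = -6$)
$U{\left(G,c \right)} = 2 G$
$U{\left(-5,6 \right)} \left(9 + I\right) = 2 \left(-5\right) \left(9 - 6\right) = \left(-10\right) 3 = -30$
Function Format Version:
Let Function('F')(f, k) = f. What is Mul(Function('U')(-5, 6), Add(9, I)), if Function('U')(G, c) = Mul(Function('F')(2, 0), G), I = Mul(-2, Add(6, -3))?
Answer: -30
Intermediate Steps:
I = -6 (I = Mul(-2, 3) = -6)
Function('U')(G, c) = Mul(2, G)
Mul(Function('U')(-5, 6), Add(9, I)) = Mul(Mul(2, -5), Add(9, -6)) = Mul(-10, 3) = -30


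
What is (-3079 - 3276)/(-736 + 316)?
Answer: 1271/84 ≈ 15.131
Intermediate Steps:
(-3079 - 3276)/(-736 + 316) = -6355/(-420) = -6355*(-1/420) = 1271/84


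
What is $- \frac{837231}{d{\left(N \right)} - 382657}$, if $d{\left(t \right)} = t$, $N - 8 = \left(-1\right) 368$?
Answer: $\frac{837231}{383017} \approx 2.1859$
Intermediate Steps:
$N = -360$ ($N = 8 - 368 = -360$)
$- \frac{837231}{d{\left(N \right)} - 382657} = - \frac{837231}{-360 - 382657} = - \frac{837231}{-383017} = \left(-837231\right) \left(- \frac{1}{383017}\right) = \frac{837231}{383017}$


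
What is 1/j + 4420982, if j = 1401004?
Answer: 6193813465929/1401004 ≈ 4.4210e+6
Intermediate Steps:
1/j + 4420982 = 1/1401004 + 4420982 = 6193813465929/1401004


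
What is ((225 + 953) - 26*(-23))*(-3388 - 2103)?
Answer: -9752016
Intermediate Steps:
((225 + 953) - 26*(-23))*(-3388 - 2103) = (1178 + 598)*(-5491) = 1776*(-5491) = -9752016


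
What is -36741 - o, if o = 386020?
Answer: -422761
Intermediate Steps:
-36741 - o = -36741 - 1*386020 = -36741 - 386020 = -422761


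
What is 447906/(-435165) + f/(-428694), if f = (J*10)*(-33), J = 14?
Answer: -1507969464/1480576385 ≈ -1.0185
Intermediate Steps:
f = -4620 (f = (14*10)*(-33) = 140*(-33) = -4620)
447906/(-435165) + f/(-428694) = 447906/(-435165) - 4620/(-428694) = 447906*(-1/435165) - 4620*(-1/428694) = -149302/145055 + 110/10207 = -1507969464/1480576385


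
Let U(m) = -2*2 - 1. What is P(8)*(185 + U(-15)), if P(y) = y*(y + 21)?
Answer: 41760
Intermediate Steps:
P(y) = y*(21 + y)
U(m) = -5 (U(m) = -4 - 1 = -5)
P(8)*(185 + U(-15)) = (8*(21 + 8))*(185 - 5) = (8*29)*180 = 232*180 = 41760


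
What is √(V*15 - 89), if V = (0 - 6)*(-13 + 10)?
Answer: √181 ≈ 13.454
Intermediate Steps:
V = 18 (V = -6*(-3) = 18)
√(V*15 - 89) = √(18*15 - 89) = √(270 - 89) = √181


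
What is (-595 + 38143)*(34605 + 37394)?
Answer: 2703418452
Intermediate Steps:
(-595 + 38143)*(34605 + 37394) = 37548*71999 = 2703418452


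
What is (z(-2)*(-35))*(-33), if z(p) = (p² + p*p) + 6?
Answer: 16170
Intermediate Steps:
z(p) = 6 + 2*p² (z(p) = (p² + p²) + 6 = 2*p² + 6 = 6 + 2*p²)
(z(-2)*(-35))*(-33) = ((6 + 2*(-2)²)*(-35))*(-33) = ((6 + 2*4)*(-35))*(-33) = ((6 + 8)*(-35))*(-33) = (14*(-35))*(-33) = -490*(-33) = 16170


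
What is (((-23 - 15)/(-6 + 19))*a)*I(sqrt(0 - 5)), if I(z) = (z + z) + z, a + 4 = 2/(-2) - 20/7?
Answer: 6270*I*sqrt(5)/91 ≈ 154.07*I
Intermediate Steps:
a = -55/7 (a = -4 + (2/(-2) - 20/7) = -4 + (2*(-1/2) - 20*1/7) = -4 + (-1 - 20/7) = -4 - 27/7 = -55/7 ≈ -7.8571)
I(z) = 3*z (I(z) = 2*z + z = 3*z)
(((-23 - 15)/(-6 + 19))*a)*I(sqrt(0 - 5)) = (((-23 - 15)/(-6 + 19))*(-55/7))*(3*sqrt(0 - 5)) = (-38/13*(-55/7))*(3*sqrt(-5)) = (-38*1/13*(-55/7))*(3*(I*sqrt(5))) = (-38/13*(-55/7))*(3*I*sqrt(5)) = 2090*(3*I*sqrt(5))/91 = 6270*I*sqrt(5)/91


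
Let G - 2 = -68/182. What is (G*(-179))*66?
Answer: -1748472/91 ≈ -19214.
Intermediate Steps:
G = 148/91 (G = 2 - 68/182 = 2 - 68*1/182 = 2 - 34/91 = 148/91 ≈ 1.6264)
(G*(-179))*66 = ((148/91)*(-179))*66 = -26492/91*66 = -1748472/91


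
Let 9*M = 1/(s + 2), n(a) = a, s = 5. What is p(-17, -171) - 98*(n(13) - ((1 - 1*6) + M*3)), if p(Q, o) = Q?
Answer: -5329/3 ≈ -1776.3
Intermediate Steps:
M = 1/63 (M = 1/(9*(5 + 2)) = (⅑)/7 = (⅑)*(⅐) = 1/63 ≈ 0.015873)
p(-17, -171) - 98*(n(13) - ((1 - 1*6) + M*3)) = -17 - 98*(13 - ((1 - 1*6) + (1/63)*3)) = -17 - 98*(13 - ((1 - 6) + 1/21)) = -17 - 98*(13 - (-5 + 1/21)) = -17 - 98*(13 - 1*(-104/21)) = -17 - 98*(13 + 104/21) = -17 - 98*377/21 = -17 - 1*5278/3 = -17 - 5278/3 = -5329/3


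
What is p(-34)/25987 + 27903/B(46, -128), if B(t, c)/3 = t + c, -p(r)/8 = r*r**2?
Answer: -215921663/2130934 ≈ -101.33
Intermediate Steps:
p(r) = -8*r**3 (p(r) = -8*r*r**2 = -8*r**3)
B(t, c) = 3*c + 3*t (B(t, c) = 3*(t + c) = 3*(c + t) = 3*c + 3*t)
p(-34)/25987 + 27903/B(46, -128) = -8*(-34)**3/25987 + 27903/(3*(-128) + 3*46) = -8*(-39304)*(1/25987) + 27903/(-384 + 138) = 314432*(1/25987) + 27903/(-246) = 314432/25987 + 27903*(-1/246) = 314432/25987 - 9301/82 = -215921663/2130934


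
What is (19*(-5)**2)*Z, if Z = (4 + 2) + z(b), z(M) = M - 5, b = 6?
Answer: 3325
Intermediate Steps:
z(M) = -5 + M
Z = 7 (Z = (4 + 2) + (-5 + 6) = 6 + 1 = 7)
(19*(-5)**2)*Z = (19*(-5)**2)*7 = (19*25)*7 = 475*7 = 3325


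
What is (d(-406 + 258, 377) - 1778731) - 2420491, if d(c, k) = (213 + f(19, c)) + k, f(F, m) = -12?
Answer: -4198644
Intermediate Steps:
d(c, k) = 201 + k (d(c, k) = (213 - 12) + k = 201 + k)
(d(-406 + 258, 377) - 1778731) - 2420491 = ((201 + 377) - 1778731) - 2420491 = (578 - 1778731) - 2420491 = -1778153 - 2420491 = -4198644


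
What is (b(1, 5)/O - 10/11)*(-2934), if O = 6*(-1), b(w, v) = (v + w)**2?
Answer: 222984/11 ≈ 20271.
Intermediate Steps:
O = -6
(b(1, 5)/O - 10/11)*(-2934) = ((5 + 1)**2/(-6) - 10/11)*(-2934) = (6**2*(-1/6) - 10*1/11)*(-2934) = (36*(-1/6) - 10/11)*(-2934) = (-6 - 10/11)*(-2934) = -76/11*(-2934) = 222984/11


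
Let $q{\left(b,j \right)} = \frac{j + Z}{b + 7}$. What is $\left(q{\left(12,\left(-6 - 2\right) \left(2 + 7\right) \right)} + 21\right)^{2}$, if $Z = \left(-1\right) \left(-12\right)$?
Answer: $\frac{114921}{361} \approx 318.34$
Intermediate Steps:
$Z = 12$
$q{\left(b,j \right)} = \frac{12 + j}{7 + b}$ ($q{\left(b,j \right)} = \frac{j + 12}{b + 7} = \frac{12 + j}{7 + b}$)
$\left(q{\left(12,\left(-6 - 2\right) \left(2 + 7\right) \right)} + 21\right)^{2} = \left(\frac{12 + \left(-6 - 2\right) \left(2 + 7\right)}{7 + 12} + 21\right)^{2} = \left(\frac{12 - 72}{19} + 21\right)^{2} = \left(\frac{1}{19} \left(-60\right) + 21\right)^{2} = \left(- \frac{60}{19} + 21\right)^{2} = \left(\frac{339}{19}\right)^{2} = \frac{114921}{361}$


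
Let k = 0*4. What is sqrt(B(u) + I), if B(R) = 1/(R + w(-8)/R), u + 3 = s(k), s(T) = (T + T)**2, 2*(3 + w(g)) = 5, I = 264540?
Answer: 3*sqrt(8494662)/17 ≈ 514.33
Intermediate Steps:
k = 0
w(g) = -1/2 (w(g) = -3 + (1/2)*5 = -3 + 5/2 = -1/2)
s(T) = 4*T**2 (s(T) = (2*T)**2 = 4*T**2)
u = -3 (u = -3 + 4*0**2 = -3 + 4*0 = -3 + 0 = -3)
B(R) = 1/(R - 1/(2*R))
sqrt(B(u) + I) = sqrt(2*(-3)/(-1 + 2*(-3)**2) + 264540) = sqrt(2*(-3)/(-1 + 2*9) + 264540) = sqrt(2*(-3)/(-1 + 18) + 264540) = sqrt(2*(-3)/17 + 264540) = sqrt(2*(-3)*(1/17) + 264540) = sqrt(-6/17 + 264540) = sqrt(4497174/17) = 3*sqrt(8494662)/17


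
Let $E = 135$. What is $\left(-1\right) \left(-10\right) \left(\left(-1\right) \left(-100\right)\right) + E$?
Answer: $1135$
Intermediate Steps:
$\left(-1\right) \left(-10\right) \left(\left(-1\right) \left(-100\right)\right) + E = \left(-1\right) \left(-10\right) \left(\left(-1\right) \left(-100\right)\right) + 135 = 10 \cdot 100 + 135 = 1000 + 135 = 1135$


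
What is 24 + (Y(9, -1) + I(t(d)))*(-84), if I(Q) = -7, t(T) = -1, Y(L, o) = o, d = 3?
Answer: 696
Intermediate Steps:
24 + (Y(9, -1) + I(t(d)))*(-84) = 24 + (-1 - 7)*(-84) = 24 - 8*(-84) = 24 + 672 = 696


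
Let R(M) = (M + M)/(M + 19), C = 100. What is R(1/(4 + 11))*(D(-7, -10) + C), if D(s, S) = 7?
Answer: 107/143 ≈ 0.74825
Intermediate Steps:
R(M) = 2*M/(19 + M) (R(M) = (2*M)/(19 + M) = 2*M/(19 + M))
R(1/(4 + 11))*(D(-7, -10) + C) = (2/((4 + 11)*(19 + 1/(4 + 11))))*(7 + 100) = (2/(15*(19 + 1/15)))*107 = (2*(1/15)/(19 + 1/15))*107 = (2*(1/15)/(286/15))*107 = (2*(1/15)*(15/286))*107 = (1/143)*107 = 107/143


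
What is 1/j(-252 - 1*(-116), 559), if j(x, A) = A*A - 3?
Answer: 1/312478 ≈ 3.2002e-6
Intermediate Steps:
j(x, A) = -3 + A**2 (j(x, A) = A**2 - 3 = -3 + A**2)
1/j(-252 - 1*(-116), 559) = 1/(-3 + 559**2) = 1/(-3 + 312481) = 1/312478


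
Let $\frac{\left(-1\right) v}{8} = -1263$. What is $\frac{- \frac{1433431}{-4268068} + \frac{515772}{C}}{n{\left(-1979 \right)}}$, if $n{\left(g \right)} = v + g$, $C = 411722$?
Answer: $\frac{1395762523339}{7138858565702500} \approx 0.00019552$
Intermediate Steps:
$v = 10104$ ($v = \left(-8\right) \left(-1263\right) = 10104$)
$n{\left(g \right)} = 10104 + g$
$\frac{- \frac{1433431}{-4268068} + \frac{515772}{C}}{n{\left(-1979 \right)}} = \frac{- \frac{1433431}{-4268068} + \frac{515772}{411722}}{10104 - 1979} = \frac{\left(-1433431\right) \left(- \frac{1}{4268068}\right) + 515772 \cdot \frac{1}{411722}}{8125} = \left(\frac{1433431}{4268068} + \frac{257886}{205861}\right) \frac{1}{8125} = \frac{1395762523339}{878628746548} \cdot \frac{1}{8125} = \frac{1395762523339}{7138858565702500}$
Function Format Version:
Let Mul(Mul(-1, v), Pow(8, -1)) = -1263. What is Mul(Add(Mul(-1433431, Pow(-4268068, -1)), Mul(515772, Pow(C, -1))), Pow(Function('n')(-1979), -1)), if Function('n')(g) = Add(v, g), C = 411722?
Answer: Rational(1395762523339, 7138858565702500) ≈ 0.00019552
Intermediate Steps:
v = 10104 (v = Mul(-8, -1263) = 10104)
Function('n')(g) = Add(10104, g)
Mul(Add(Mul(-1433431, Pow(-4268068, -1)), Mul(515772, Pow(C, -1))), Pow(Function('n')(-1979), -1)) = Mul(Add(Mul(-1433431, Pow(-4268068, -1)), Mul(515772, Pow(411722, -1))), Pow(Add(10104, -1979), -1)) = Mul(Add(Mul(-1433431, Rational(-1, 4268068)), Mul(515772, Rational(1, 411722))), Pow(8125, -1)) = Mul(Add(Rational(1433431, 4268068), Rational(257886, 205861)), Rational(1, 8125)) = Mul(Rational(1395762523339, 878628746548), Rational(1, 8125)) = Rational(1395762523339, 7138858565702500)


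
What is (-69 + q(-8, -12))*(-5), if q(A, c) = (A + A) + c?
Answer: 485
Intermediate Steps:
q(A, c) = c + 2*A (q(A, c) = 2*A + c = c + 2*A)
(-69 + q(-8, -12))*(-5) = (-69 + (-12 + 2*(-8)))*(-5) = (-69 + (-12 - 16))*(-5) = (-69 - 28)*(-5) = -97*(-5) = 485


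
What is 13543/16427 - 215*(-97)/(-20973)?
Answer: -58547746/344523471 ≈ -0.16994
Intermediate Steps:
13543/16427 - 215*(-97)/(-20973) = 13543*(1/16427) + 20855*(-1/20973) = 13543/16427 - 20855/20973 = -58547746/344523471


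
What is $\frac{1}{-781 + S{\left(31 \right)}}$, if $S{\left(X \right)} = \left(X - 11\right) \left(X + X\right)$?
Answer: $\frac{1}{459} \approx 0.0021787$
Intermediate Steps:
$S{\left(X \right)} = 2 X \left(-11 + X\right)$ ($S{\left(X \right)} = \left(-11 + X\right) 2 X = 2 X \left(-11 + X\right)$)
$\frac{1}{-781 + S{\left(31 \right)}} = \frac{1}{-781 + 2 \cdot 31 \left(-11 + 31\right)} = \frac{1}{-781 + 2 \cdot 31 \cdot 20} = \frac{1}{-781 + 1240} = \frac{1}{459}$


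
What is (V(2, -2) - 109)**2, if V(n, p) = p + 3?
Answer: 11664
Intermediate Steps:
V(n, p) = 3 + p
(V(2, -2) - 109)**2 = ((3 - 2) - 109)**2 = (1 - 109)**2 = (-108)**2 = 11664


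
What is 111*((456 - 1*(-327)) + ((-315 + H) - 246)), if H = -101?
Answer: 13431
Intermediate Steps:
111*((456 - 1*(-327)) + ((-315 + H) - 246)) = 111*((456 - 1*(-327)) + ((-315 - 101) - 246)) = 111*((456 + 327) + (-416 - 246)) = 111*(783 - 662) = 111*121 = 13431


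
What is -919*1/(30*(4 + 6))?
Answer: -919/300 ≈ -3.0633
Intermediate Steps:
-919*1/(30*(4 + 6)) = -919/(10*30) = -919/300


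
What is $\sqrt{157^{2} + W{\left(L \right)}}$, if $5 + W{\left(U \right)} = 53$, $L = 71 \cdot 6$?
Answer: $\sqrt{24697} \approx 157.15$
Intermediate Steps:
$L = 426$
$W{\left(U \right)} = 48$ ($W{\left(U \right)} = -5 + 53 = 48$)
$\sqrt{157^{2} + W{\left(L \right)}} = \sqrt{157^{2} + 48} = \sqrt{24649 + 48} = \sqrt{24697}$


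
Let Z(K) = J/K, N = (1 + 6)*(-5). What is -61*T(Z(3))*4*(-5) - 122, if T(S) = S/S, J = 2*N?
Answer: 1098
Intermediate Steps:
N = -35 (N = 7*(-5) = -35)
J = -70 (J = 2*(-35) = -70)
Z(K) = -70/K
T(S) = 1
-61*T(Z(3))*4*(-5) - 122 = -61*1*4*(-5) - 122 = -244*(-5) - 122 = -61*(-20) - 122 = 1220 - 122 = 1098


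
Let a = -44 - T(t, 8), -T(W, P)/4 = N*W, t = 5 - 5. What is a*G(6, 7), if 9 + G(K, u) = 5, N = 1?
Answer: 176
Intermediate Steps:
G(K, u) = -4 (G(K, u) = -9 + 5 = -4)
t = 0
T(W, P) = -4*W
a = -44 (a = -44 - (-4)*0 = -44 - 1*0 = -44 + 0 = -44)
a*G(6, 7) = -44*(-4) = 176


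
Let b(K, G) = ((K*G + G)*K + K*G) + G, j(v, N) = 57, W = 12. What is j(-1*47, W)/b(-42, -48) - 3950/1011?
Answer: -106258409/27191856 ≈ -3.9077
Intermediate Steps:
b(K, G) = G + G*K + K*(G + G*K) (b(K, G) = ((G*K + G)*K + G*K) + G = ((G + G*K)*K + G*K) + G = (K*(G + G*K) + G*K) + G = (G*K + K*(G + G*K)) + G = G + G*K + K*(G + G*K))
j(-1*47, W)/b(-42, -48) - 3950/1011 = 57/((-48*(1 + (-42)² + 2*(-42)))) - 3950/1011 = 57/((-48*(1 + 1764 - 84))) - 3950*1/1011 = 57/((-48*1681)) - 3950/1011 = 57/(-80688) - 3950/1011 = 57*(-1/80688) - 3950/1011 = -19/26896 - 3950/1011 = -106258409/27191856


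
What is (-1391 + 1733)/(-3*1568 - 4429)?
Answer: -342/9133 ≈ -0.037447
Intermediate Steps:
(-1391 + 1733)/(-3*1568 - 4429) = 342/(-4704 - 4429) = 342/(-9133) = 342*(-1/9133) = -342/9133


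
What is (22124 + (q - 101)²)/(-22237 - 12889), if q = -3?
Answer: -16470/17563 ≈ -0.93777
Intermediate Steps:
(22124 + (q - 101)²)/(-22237 - 12889) = (22124 + (-3 - 101)²)/(-22237 - 12889) = (22124 + (-104)²)/(-35126) = (22124 + 10816)*(-1/35126) = 32940*(-1/35126) = -16470/17563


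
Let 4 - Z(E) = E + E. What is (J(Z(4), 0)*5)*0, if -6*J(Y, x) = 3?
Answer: 0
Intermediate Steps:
Z(E) = 4 - 2*E (Z(E) = 4 - (E + E) = 4 - 2*E)
J(Y, x) = -½ (J(Y, x) = -⅙*3 = -½)
(J(Z(4), 0)*5)*0 = -½*5*0 = -5/2*0 = 0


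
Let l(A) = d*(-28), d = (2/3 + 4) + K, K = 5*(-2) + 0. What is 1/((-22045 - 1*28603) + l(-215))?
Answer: -3/151496 ≈ -1.9803e-5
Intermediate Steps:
K = -10 (K = -10 + 0 = -10)
d = -16/3 (d = (2/3 + 4) - 10 = (2*(⅓) + 4) - 10 = (⅔ + 4) - 10 = 14/3 - 10 = -16/3 ≈ -5.3333)
l(A) = 448/3 (l(A) = -16/3*(-28) = 448/3)
1/((-22045 - 1*28603) + l(-215)) = 1/((-22045 - 1*28603) + 448/3) = 1/((-22045 - 28603) + 448/3) = 1/(-50648 + 448/3) = 1/(-151496/3) = -3/151496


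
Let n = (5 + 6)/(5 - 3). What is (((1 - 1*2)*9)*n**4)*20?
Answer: -658845/4 ≈ -1.6471e+5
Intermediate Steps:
n = 11/2 ≈ 5.5000
(((1 - 1*2)*9)*n**4)*20 = (((1 - 1*2)*9)*(11/2)**4)*20 = (((1 - 2)*9)*(14641/16))*20 = (-1*9*(14641/16))*20 = -9*14641/16*20 = -131769/16*20 = -658845/4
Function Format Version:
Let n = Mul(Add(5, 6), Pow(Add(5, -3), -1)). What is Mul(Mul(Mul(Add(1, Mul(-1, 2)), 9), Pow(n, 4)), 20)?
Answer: Rational(-658845, 4) ≈ -1.6471e+5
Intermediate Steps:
n = Rational(11, 2) (n = Mul(11, Pow(2, -1)) = Mul(11, Rational(1, 2)) = Rational(11, 2) ≈ 5.5000)
Mul(Mul(Mul(Add(1, Mul(-1, 2)), 9), Pow(n, 4)), 20) = Mul(Mul(Mul(Add(1, Mul(-1, 2)), 9), Pow(Rational(11, 2), 4)), 20) = Mul(Mul(Mul(Add(1, -2), 9), Rational(14641, 16)), 20) = Mul(Mul(Mul(-1, 9), Rational(14641, 16)), 20) = Mul(Mul(-9, Rational(14641, 16)), 20) = Mul(Rational(-131769, 16), 20) = Rational(-658845, 4)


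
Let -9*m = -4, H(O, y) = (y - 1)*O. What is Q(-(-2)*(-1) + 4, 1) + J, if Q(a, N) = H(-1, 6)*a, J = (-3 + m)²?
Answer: -281/81 ≈ -3.4691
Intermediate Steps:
H(O, y) = O*(-1 + y) (H(O, y) = (-1 + y)*O = O*(-1 + y))
m = 4/9 (m = -⅑*(-4) = 4/9 ≈ 0.44444)
J = 529/81 (J = (-3 + 4/9)² = (-23/9)² = 529/81 ≈ 6.5309)
Q(a, N) = -5*a (Q(a, N) = (-(-1 + 6))*a = (-1*5)*a = -5*a)
Q(-(-2)*(-1) + 4, 1) + J = -5*(-(-2)*(-1) + 4) + 529/81 = -5*(-1*2 + 4) + 529/81 = -5*(-2 + 4) + 529/81 = -5*2 + 529/81 = -10 + 529/81 = -281/81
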